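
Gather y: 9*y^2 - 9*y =9*y^2 - 9*y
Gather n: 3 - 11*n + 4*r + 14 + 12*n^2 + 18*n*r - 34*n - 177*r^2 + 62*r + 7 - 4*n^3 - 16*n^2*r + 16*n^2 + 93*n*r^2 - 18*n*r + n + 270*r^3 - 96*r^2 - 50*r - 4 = -4*n^3 + n^2*(28 - 16*r) + n*(93*r^2 - 44) + 270*r^3 - 273*r^2 + 16*r + 20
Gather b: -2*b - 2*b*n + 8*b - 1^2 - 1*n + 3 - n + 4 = b*(6 - 2*n) - 2*n + 6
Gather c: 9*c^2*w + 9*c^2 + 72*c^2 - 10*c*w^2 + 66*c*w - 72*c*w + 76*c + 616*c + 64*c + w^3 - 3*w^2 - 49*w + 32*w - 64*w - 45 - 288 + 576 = c^2*(9*w + 81) + c*(-10*w^2 - 6*w + 756) + w^3 - 3*w^2 - 81*w + 243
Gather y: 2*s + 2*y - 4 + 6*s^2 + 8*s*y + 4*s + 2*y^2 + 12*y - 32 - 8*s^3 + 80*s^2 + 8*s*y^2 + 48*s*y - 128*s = -8*s^3 + 86*s^2 - 122*s + y^2*(8*s + 2) + y*(56*s + 14) - 36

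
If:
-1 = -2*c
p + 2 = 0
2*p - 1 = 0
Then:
No Solution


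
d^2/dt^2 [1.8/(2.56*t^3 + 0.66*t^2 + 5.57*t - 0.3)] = (-(27.648*t + 2.376)*(2.56*t^3 + 0.66*t^2 + 5.57*t - 0.3) + 1.8*(7.68*t^2 + 1.32*t + 5.57)*(15.36*t^2 + 2.64*t + 11.14))/(2.56*t^3 + 0.66*t^2 + 5.57*t - 0.3)^3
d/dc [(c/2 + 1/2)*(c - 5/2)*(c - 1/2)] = 3*c^2/2 - 2*c - 7/8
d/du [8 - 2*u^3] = -6*u^2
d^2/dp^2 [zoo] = 0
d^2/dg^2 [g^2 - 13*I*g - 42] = 2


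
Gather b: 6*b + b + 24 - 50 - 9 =7*b - 35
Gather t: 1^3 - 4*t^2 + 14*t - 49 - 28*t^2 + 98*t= -32*t^2 + 112*t - 48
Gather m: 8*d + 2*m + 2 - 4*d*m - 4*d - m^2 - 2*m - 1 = -4*d*m + 4*d - m^2 + 1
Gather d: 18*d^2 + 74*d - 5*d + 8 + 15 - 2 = 18*d^2 + 69*d + 21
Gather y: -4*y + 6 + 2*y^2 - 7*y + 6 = 2*y^2 - 11*y + 12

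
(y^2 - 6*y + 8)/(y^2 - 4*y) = (y - 2)/y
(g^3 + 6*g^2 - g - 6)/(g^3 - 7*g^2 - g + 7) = (g + 6)/(g - 7)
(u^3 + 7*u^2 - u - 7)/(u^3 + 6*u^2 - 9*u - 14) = (u - 1)/(u - 2)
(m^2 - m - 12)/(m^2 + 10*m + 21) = (m - 4)/(m + 7)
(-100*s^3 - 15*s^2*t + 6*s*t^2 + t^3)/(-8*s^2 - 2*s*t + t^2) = (25*s^2 + 10*s*t + t^2)/(2*s + t)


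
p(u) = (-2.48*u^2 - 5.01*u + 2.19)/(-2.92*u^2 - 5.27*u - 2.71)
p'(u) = (-4.96*u - 5.01)/(-2.92*u^2 - 5.27*u - 2.71) + (5.84*u + 5.27)*(-2.48*u^2 - 5.01*u + 2.19)/(-2.92*u^2 - 5.27*u - 2.71)^2 = (-1.5596*u^2 + 26.2312*u + 25.1184)/(8.5264*u^4 + 30.7768*u^3 + 43.5993*u^2 + 28.5634*u + 7.3441)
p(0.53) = 0.18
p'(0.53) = 0.96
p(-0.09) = -1.16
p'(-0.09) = 4.46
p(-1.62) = -2.07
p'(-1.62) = -6.37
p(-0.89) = -14.08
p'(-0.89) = 4.86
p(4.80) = 0.83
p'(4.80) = 0.01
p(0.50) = 0.15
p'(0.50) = 1.03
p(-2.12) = -0.36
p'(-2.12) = -1.73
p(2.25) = 0.74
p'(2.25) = 0.09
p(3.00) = 0.78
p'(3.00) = 0.04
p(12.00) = 0.85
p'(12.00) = 0.00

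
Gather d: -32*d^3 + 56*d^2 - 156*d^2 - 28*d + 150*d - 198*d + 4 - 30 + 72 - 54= -32*d^3 - 100*d^2 - 76*d - 8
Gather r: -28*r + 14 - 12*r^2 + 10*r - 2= -12*r^2 - 18*r + 12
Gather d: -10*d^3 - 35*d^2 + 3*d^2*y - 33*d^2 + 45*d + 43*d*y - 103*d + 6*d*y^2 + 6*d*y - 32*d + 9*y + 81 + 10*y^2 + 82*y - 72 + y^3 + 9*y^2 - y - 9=-10*d^3 + d^2*(3*y - 68) + d*(6*y^2 + 49*y - 90) + y^3 + 19*y^2 + 90*y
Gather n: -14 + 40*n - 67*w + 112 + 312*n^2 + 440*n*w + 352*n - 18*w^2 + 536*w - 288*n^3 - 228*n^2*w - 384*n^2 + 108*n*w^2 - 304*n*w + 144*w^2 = -288*n^3 + n^2*(-228*w - 72) + n*(108*w^2 + 136*w + 392) + 126*w^2 + 469*w + 98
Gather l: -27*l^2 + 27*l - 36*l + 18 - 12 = -27*l^2 - 9*l + 6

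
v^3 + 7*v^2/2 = v^2*(v + 7/2)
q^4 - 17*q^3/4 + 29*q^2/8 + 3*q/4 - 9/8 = (q - 3)*(q - 1)*(q - 3/4)*(q + 1/2)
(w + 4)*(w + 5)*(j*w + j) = j*w^3 + 10*j*w^2 + 29*j*w + 20*j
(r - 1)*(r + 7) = r^2 + 6*r - 7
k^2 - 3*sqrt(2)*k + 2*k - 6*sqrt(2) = (k + 2)*(k - 3*sqrt(2))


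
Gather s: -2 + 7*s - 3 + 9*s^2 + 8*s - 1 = 9*s^2 + 15*s - 6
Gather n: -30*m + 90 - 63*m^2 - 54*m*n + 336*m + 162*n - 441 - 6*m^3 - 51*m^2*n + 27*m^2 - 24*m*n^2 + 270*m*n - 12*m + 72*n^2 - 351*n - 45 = -6*m^3 - 36*m^2 + 294*m + n^2*(72 - 24*m) + n*(-51*m^2 + 216*m - 189) - 396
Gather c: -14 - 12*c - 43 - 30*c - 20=-42*c - 77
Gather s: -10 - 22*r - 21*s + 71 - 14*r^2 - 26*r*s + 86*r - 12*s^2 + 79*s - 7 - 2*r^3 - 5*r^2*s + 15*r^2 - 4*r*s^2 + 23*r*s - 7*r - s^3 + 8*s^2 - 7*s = -2*r^3 + r^2 + 57*r - s^3 + s^2*(-4*r - 4) + s*(-5*r^2 - 3*r + 51) + 54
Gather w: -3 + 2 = -1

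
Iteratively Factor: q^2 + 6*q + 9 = (q + 3)*(q + 3)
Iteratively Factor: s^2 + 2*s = (s + 2)*(s)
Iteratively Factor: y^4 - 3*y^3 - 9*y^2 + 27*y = (y - 3)*(y^3 - 9*y) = (y - 3)^2*(y^2 + 3*y) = (y - 3)^2*(y + 3)*(y)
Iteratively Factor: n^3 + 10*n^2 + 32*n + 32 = (n + 4)*(n^2 + 6*n + 8) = (n + 2)*(n + 4)*(n + 4)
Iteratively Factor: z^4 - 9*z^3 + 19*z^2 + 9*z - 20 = (z - 1)*(z^3 - 8*z^2 + 11*z + 20) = (z - 5)*(z - 1)*(z^2 - 3*z - 4) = (z - 5)*(z - 4)*(z - 1)*(z + 1)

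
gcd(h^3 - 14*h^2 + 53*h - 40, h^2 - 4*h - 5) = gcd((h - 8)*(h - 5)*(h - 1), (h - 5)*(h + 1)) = h - 5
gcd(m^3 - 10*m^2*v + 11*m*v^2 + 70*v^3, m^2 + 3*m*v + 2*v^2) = m + 2*v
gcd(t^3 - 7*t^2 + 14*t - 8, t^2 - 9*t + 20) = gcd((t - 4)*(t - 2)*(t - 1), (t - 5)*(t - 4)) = t - 4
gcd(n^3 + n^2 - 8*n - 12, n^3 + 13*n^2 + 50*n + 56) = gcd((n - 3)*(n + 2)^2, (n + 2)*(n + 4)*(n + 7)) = n + 2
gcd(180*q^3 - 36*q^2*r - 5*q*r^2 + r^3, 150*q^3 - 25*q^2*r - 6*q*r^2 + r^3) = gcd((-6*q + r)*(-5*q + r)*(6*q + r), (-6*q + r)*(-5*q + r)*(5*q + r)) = 30*q^2 - 11*q*r + r^2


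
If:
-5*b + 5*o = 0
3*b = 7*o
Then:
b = 0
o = 0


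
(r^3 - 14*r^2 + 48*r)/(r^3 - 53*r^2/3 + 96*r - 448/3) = 3*r*(r - 6)/(3*r^2 - 29*r + 56)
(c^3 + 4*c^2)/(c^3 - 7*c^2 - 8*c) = c*(c + 4)/(c^2 - 7*c - 8)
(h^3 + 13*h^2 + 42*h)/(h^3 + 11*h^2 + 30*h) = (h + 7)/(h + 5)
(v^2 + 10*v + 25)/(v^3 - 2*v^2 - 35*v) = (v + 5)/(v*(v - 7))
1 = 1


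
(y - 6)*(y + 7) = y^2 + y - 42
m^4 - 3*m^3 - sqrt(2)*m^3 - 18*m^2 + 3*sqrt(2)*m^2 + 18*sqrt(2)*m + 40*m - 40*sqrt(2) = (m - 5)*(m - 2)*(m + 4)*(m - sqrt(2))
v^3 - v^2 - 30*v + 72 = (v - 4)*(v - 3)*(v + 6)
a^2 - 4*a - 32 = (a - 8)*(a + 4)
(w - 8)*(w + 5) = w^2 - 3*w - 40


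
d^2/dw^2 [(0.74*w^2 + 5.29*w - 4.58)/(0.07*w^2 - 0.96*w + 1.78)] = (0.151298*w^3 - 0.687876*w^2 - 2.108148*w + 15.467816)/(0.000343*w^6 - 0.014112*w^5 + 0.219702*w^4 - 1.602432*w^3 + 5.586708*w^2 - 9.124992*w + 5.639752)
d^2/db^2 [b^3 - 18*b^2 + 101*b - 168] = 6*b - 36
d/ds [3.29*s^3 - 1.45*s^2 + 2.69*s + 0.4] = 9.87*s^2 - 2.9*s + 2.69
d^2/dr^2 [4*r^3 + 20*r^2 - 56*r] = 24*r + 40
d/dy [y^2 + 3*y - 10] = 2*y + 3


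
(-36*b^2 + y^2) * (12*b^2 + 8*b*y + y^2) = -432*b^4 - 288*b^3*y - 24*b^2*y^2 + 8*b*y^3 + y^4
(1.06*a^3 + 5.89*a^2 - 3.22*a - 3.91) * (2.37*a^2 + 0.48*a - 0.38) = 2.5122*a^5 + 14.4681*a^4 - 5.207*a^3 - 13.0505*a^2 - 0.6532*a + 1.4858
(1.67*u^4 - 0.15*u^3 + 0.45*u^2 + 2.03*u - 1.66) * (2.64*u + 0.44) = 4.4088*u^5 + 0.3388*u^4 + 1.122*u^3 + 5.5572*u^2 - 3.4892*u - 0.7304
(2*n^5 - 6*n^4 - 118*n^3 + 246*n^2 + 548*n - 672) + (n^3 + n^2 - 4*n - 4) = 2*n^5 - 6*n^4 - 117*n^3 + 247*n^2 + 544*n - 676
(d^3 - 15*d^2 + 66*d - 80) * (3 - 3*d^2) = -3*d^5 + 45*d^4 - 195*d^3 + 195*d^2 + 198*d - 240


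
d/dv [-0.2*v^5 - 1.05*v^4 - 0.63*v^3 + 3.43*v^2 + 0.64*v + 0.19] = -1.0*v^4 - 4.2*v^3 - 1.89*v^2 + 6.86*v + 0.64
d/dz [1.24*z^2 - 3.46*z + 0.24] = 2.48*z - 3.46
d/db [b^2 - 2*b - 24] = 2*b - 2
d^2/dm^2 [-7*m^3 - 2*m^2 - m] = -42*m - 4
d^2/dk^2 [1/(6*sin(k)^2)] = (cos(2*k) + 2)/(3*sin(k)^4)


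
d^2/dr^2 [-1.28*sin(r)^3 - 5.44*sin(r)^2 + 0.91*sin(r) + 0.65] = 0.0500000000000007*sin(r) - 2.88*sin(3*r) - 10.88*cos(2*r)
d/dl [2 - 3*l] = -3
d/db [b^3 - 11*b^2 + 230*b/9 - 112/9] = 3*b^2 - 22*b + 230/9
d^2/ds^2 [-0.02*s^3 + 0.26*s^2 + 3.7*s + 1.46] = 0.52 - 0.12*s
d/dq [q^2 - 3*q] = 2*q - 3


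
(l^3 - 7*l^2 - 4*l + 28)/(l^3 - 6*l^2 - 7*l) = (l^2 - 4)/(l*(l + 1))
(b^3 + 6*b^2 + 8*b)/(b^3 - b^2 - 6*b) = (b + 4)/(b - 3)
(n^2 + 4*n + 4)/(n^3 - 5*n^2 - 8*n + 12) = (n + 2)/(n^2 - 7*n + 6)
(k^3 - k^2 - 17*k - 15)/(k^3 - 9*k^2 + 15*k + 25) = (k + 3)/(k - 5)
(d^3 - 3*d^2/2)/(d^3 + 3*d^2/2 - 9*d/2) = d/(d + 3)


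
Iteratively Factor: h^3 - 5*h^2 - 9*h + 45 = (h + 3)*(h^2 - 8*h + 15) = (h - 3)*(h + 3)*(h - 5)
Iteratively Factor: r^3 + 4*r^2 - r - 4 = (r + 1)*(r^2 + 3*r - 4) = (r + 1)*(r + 4)*(r - 1)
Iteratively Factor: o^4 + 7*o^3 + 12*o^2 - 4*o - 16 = (o + 4)*(o^3 + 3*o^2 - 4) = (o + 2)*(o + 4)*(o^2 + o - 2) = (o - 1)*(o + 2)*(o + 4)*(o + 2)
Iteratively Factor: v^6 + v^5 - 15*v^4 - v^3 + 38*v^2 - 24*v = (v + 2)*(v^5 - v^4 - 13*v^3 + 25*v^2 - 12*v) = (v - 3)*(v + 2)*(v^4 + 2*v^3 - 7*v^2 + 4*v) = v*(v - 3)*(v + 2)*(v^3 + 2*v^2 - 7*v + 4) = v*(v - 3)*(v - 1)*(v + 2)*(v^2 + 3*v - 4) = v*(v - 3)*(v - 1)^2*(v + 2)*(v + 4)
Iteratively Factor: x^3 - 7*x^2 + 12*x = (x)*(x^2 - 7*x + 12) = x*(x - 4)*(x - 3)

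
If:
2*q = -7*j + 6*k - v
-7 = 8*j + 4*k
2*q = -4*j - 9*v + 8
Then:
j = 8*v/15 - 37/30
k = 43/60 - 16*v/15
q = 97/15 - 167*v/30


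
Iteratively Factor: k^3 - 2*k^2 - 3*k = (k - 3)*(k^2 + k) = k*(k - 3)*(k + 1)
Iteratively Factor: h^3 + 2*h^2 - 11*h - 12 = (h + 1)*(h^2 + h - 12) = (h + 1)*(h + 4)*(h - 3)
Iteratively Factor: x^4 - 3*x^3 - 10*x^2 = (x - 5)*(x^3 + 2*x^2) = x*(x - 5)*(x^2 + 2*x) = x*(x - 5)*(x + 2)*(x)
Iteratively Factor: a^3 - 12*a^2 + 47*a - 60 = (a - 5)*(a^2 - 7*a + 12) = (a - 5)*(a - 4)*(a - 3)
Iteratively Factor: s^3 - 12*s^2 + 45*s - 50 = (s - 2)*(s^2 - 10*s + 25) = (s - 5)*(s - 2)*(s - 5)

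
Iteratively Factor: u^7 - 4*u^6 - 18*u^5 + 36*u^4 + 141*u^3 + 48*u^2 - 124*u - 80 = (u + 2)*(u^6 - 6*u^5 - 6*u^4 + 48*u^3 + 45*u^2 - 42*u - 40) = (u - 4)*(u + 2)*(u^5 - 2*u^4 - 14*u^3 - 8*u^2 + 13*u + 10) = (u - 5)*(u - 4)*(u + 2)*(u^4 + 3*u^3 + u^2 - 3*u - 2) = (u - 5)*(u - 4)*(u + 1)*(u + 2)*(u^3 + 2*u^2 - u - 2) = (u - 5)*(u - 4)*(u - 1)*(u + 1)*(u + 2)*(u^2 + 3*u + 2) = (u - 5)*(u - 4)*(u - 1)*(u + 1)^2*(u + 2)*(u + 2)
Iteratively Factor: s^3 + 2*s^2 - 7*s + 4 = (s - 1)*(s^2 + 3*s - 4) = (s - 1)*(s + 4)*(s - 1)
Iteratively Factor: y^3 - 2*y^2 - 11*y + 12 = (y - 4)*(y^2 + 2*y - 3) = (y - 4)*(y + 3)*(y - 1)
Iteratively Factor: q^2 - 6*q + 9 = (q - 3)*(q - 3)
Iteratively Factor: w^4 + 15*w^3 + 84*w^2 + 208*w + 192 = (w + 4)*(w^3 + 11*w^2 + 40*w + 48) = (w + 3)*(w + 4)*(w^2 + 8*w + 16) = (w + 3)*(w + 4)^2*(w + 4)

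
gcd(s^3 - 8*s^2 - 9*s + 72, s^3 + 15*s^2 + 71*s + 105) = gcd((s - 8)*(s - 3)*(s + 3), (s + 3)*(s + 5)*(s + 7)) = s + 3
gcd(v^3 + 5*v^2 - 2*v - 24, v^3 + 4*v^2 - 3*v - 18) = v^2 + v - 6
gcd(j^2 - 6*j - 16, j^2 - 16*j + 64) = j - 8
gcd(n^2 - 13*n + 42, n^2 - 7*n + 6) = n - 6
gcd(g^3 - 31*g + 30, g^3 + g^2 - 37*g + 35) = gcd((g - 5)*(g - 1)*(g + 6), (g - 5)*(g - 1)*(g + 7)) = g^2 - 6*g + 5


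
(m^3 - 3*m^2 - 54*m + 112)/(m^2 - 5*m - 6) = (-m^3 + 3*m^2 + 54*m - 112)/(-m^2 + 5*m + 6)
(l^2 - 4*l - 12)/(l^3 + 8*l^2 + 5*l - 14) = (l - 6)/(l^2 + 6*l - 7)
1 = 1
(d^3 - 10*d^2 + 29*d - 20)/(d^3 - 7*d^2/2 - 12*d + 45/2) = 2*(d^2 - 5*d + 4)/(2*d^2 + 3*d - 9)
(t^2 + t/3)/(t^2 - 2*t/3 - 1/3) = t/(t - 1)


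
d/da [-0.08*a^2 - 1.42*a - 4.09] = -0.16*a - 1.42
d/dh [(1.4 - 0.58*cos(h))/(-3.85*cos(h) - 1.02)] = -5.9816*sin(h)/(3.85*cos(h) + 1.02)^2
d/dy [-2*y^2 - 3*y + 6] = -4*y - 3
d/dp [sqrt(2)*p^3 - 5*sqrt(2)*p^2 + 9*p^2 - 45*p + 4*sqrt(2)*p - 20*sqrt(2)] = 3*sqrt(2)*p^2 - 10*sqrt(2)*p + 18*p - 45 + 4*sqrt(2)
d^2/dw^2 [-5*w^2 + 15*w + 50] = -10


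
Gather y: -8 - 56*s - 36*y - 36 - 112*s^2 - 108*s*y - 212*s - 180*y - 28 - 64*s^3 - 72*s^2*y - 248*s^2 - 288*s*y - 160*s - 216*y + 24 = -64*s^3 - 360*s^2 - 428*s + y*(-72*s^2 - 396*s - 432) - 48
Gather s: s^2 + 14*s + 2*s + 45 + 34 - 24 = s^2 + 16*s + 55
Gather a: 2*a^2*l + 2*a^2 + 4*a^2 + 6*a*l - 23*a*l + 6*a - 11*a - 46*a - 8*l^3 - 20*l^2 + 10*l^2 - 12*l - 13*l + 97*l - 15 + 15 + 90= a^2*(2*l + 6) + a*(-17*l - 51) - 8*l^3 - 10*l^2 + 72*l + 90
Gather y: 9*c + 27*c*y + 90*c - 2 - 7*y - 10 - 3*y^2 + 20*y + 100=99*c - 3*y^2 + y*(27*c + 13) + 88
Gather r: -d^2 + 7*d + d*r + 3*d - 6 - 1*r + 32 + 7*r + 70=-d^2 + 10*d + r*(d + 6) + 96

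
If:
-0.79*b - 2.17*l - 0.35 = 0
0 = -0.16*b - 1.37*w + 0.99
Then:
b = 6.1875 - 8.5625*w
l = 3.11722350230415*w - 2.41388248847926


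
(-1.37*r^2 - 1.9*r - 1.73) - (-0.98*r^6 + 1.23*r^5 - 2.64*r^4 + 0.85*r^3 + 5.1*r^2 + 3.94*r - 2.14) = 0.98*r^6 - 1.23*r^5 + 2.64*r^4 - 0.85*r^3 - 6.47*r^2 - 5.84*r + 0.41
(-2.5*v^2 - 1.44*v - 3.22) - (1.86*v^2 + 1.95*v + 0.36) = -4.36*v^2 - 3.39*v - 3.58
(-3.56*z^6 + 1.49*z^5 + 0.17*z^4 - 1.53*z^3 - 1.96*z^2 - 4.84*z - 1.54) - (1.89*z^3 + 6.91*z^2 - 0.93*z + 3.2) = -3.56*z^6 + 1.49*z^5 + 0.17*z^4 - 3.42*z^3 - 8.87*z^2 - 3.91*z - 4.74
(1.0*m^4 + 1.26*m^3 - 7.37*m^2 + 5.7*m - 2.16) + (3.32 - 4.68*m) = 1.0*m^4 + 1.26*m^3 - 7.37*m^2 + 1.02*m + 1.16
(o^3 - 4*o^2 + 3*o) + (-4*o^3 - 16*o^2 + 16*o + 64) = -3*o^3 - 20*o^2 + 19*o + 64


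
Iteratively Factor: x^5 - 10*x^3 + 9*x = (x + 3)*(x^4 - 3*x^3 - x^2 + 3*x) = (x - 1)*(x + 3)*(x^3 - 2*x^2 - 3*x) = x*(x - 1)*(x + 3)*(x^2 - 2*x - 3) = x*(x - 1)*(x + 1)*(x + 3)*(x - 3)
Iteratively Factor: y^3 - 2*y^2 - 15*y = (y - 5)*(y^2 + 3*y) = (y - 5)*(y + 3)*(y)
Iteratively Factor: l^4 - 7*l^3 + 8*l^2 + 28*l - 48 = (l - 2)*(l^3 - 5*l^2 - 2*l + 24) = (l - 4)*(l - 2)*(l^2 - l - 6) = (l - 4)*(l - 2)*(l + 2)*(l - 3)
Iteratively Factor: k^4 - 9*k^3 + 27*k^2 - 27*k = (k - 3)*(k^3 - 6*k^2 + 9*k) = (k - 3)^2*(k^2 - 3*k) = k*(k - 3)^2*(k - 3)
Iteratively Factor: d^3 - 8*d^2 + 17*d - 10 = (d - 1)*(d^2 - 7*d + 10) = (d - 5)*(d - 1)*(d - 2)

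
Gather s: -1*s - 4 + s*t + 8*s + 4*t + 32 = s*(t + 7) + 4*t + 28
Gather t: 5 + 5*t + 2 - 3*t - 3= 2*t + 4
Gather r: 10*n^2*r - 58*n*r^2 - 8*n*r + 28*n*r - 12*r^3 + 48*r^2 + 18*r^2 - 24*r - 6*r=-12*r^3 + r^2*(66 - 58*n) + r*(10*n^2 + 20*n - 30)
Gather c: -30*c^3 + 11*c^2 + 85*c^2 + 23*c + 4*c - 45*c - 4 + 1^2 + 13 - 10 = -30*c^3 + 96*c^2 - 18*c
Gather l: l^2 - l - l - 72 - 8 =l^2 - 2*l - 80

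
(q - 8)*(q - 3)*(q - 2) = q^3 - 13*q^2 + 46*q - 48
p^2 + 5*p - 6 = (p - 1)*(p + 6)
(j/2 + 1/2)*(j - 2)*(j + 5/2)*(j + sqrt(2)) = j^4/2 + sqrt(2)*j^3/2 + 3*j^3/4 - 9*j^2/4 + 3*sqrt(2)*j^2/4 - 9*sqrt(2)*j/4 - 5*j/2 - 5*sqrt(2)/2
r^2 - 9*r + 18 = (r - 6)*(r - 3)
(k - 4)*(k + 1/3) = k^2 - 11*k/3 - 4/3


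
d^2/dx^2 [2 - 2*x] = 0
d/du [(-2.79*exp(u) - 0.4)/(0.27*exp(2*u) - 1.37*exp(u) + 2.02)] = (0.7533*exp(2*u) + 0.216*exp(u) - 6.1838)*exp(u)/(0.0729*exp(4*u) - 0.7398*exp(3*u) + 2.9677*exp(2*u) - 5.5348*exp(u) + 4.0804)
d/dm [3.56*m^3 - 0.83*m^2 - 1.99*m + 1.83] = 10.68*m^2 - 1.66*m - 1.99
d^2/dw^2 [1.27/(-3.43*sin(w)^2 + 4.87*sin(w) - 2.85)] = (59.765692*sin(w)^4 - 63.642621*sin(w)^3 - 109.187615*sin(w)^2 + 144.912207*sin(w) - 35.411156)/(3.43*sin(w)^2 - 4.87*sin(w) + 2.85)^3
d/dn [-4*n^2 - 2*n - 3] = -8*n - 2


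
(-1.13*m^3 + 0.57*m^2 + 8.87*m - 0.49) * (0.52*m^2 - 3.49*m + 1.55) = -0.5876*m^5 + 4.2401*m^4 + 0.8716*m^3 - 30.3276*m^2 + 15.4586*m - 0.7595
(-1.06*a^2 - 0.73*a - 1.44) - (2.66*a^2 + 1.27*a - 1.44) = -3.72*a^2 - 2.0*a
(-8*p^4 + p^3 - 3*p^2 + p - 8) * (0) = 0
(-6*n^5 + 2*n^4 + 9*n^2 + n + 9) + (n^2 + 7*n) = -6*n^5 + 2*n^4 + 10*n^2 + 8*n + 9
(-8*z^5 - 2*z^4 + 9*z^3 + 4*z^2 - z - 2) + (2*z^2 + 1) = -8*z^5 - 2*z^4 + 9*z^3 + 6*z^2 - z - 1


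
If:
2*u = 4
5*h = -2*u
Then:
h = -4/5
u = 2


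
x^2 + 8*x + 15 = (x + 3)*(x + 5)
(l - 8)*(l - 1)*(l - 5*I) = l^3 - 9*l^2 - 5*I*l^2 + 8*l + 45*I*l - 40*I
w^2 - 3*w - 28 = (w - 7)*(w + 4)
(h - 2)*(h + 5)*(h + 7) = h^3 + 10*h^2 + 11*h - 70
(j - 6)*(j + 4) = j^2 - 2*j - 24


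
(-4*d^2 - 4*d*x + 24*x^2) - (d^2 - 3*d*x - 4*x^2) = -5*d^2 - d*x + 28*x^2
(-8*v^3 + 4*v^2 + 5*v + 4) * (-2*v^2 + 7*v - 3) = 16*v^5 - 64*v^4 + 42*v^3 + 15*v^2 + 13*v - 12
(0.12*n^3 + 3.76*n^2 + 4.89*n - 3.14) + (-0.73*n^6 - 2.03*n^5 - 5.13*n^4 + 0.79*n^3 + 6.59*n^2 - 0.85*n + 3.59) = -0.73*n^6 - 2.03*n^5 - 5.13*n^4 + 0.91*n^3 + 10.35*n^2 + 4.04*n + 0.45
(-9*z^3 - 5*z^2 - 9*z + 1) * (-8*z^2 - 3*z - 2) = 72*z^5 + 67*z^4 + 105*z^3 + 29*z^2 + 15*z - 2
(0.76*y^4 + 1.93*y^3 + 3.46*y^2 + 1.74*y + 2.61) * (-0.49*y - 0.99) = -0.3724*y^5 - 1.6981*y^4 - 3.6061*y^3 - 4.278*y^2 - 3.0015*y - 2.5839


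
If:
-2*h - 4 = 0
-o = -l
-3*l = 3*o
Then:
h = -2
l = 0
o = 0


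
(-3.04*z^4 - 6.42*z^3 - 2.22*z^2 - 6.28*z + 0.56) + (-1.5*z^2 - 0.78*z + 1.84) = -3.04*z^4 - 6.42*z^3 - 3.72*z^2 - 7.06*z + 2.4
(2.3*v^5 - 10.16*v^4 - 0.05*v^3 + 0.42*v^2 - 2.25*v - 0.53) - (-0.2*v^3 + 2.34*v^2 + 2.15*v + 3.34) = 2.3*v^5 - 10.16*v^4 + 0.15*v^3 - 1.92*v^2 - 4.4*v - 3.87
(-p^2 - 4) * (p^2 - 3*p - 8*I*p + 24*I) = -p^4 + 3*p^3 + 8*I*p^3 - 4*p^2 - 24*I*p^2 + 12*p + 32*I*p - 96*I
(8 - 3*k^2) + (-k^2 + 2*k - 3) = -4*k^2 + 2*k + 5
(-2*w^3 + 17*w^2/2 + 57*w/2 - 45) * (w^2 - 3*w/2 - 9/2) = -2*w^5 + 23*w^4/2 + 99*w^3/4 - 126*w^2 - 243*w/4 + 405/2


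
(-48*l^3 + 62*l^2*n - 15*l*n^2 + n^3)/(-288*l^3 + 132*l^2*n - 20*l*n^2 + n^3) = (l - n)/(6*l - n)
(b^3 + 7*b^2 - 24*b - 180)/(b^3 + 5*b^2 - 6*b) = (b^2 + b - 30)/(b*(b - 1))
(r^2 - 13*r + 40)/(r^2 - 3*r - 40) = (r - 5)/(r + 5)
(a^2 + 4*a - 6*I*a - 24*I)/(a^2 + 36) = (a + 4)/(a + 6*I)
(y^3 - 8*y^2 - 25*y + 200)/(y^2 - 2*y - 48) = (y^2 - 25)/(y + 6)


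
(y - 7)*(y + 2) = y^2 - 5*y - 14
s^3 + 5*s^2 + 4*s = s*(s + 1)*(s + 4)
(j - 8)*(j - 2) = j^2 - 10*j + 16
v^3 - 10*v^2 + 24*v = v*(v - 6)*(v - 4)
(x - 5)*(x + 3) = x^2 - 2*x - 15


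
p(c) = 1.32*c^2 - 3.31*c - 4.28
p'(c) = 2.64*c - 3.31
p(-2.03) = 7.88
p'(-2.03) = -8.67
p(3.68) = 1.42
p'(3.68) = 6.41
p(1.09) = -6.32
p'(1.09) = -0.43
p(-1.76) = 5.63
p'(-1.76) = -7.96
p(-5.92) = 61.58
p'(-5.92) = -18.94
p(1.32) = -6.35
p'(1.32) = 0.17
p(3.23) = -1.20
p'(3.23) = 5.22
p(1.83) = -5.92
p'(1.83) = 1.52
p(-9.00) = 132.43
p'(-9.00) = -27.07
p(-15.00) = 342.37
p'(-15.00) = -42.91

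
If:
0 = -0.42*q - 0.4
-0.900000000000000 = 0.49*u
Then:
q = -0.95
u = -1.84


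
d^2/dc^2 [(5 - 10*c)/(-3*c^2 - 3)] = 10*(4*c^2*(2*c - 1) + (1 - 6*c)*(c^2 + 1))/(3*(c^2 + 1)^3)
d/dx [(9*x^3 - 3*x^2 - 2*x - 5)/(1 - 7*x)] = (-126*x^3 + 48*x^2 - 6*x - 37)/(49*x^2 - 14*x + 1)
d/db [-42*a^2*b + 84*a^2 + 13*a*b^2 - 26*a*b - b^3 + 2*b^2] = -42*a^2 + 26*a*b - 26*a - 3*b^2 + 4*b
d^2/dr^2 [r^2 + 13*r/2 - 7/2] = 2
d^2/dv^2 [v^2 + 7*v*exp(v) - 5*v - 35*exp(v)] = 7*v*exp(v) - 21*exp(v) + 2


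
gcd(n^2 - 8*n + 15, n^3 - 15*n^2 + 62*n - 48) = 1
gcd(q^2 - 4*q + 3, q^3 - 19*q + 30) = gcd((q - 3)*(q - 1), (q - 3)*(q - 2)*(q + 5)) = q - 3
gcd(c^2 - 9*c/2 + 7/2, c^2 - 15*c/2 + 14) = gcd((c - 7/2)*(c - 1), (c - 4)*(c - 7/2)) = c - 7/2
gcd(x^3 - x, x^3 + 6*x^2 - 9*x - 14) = x + 1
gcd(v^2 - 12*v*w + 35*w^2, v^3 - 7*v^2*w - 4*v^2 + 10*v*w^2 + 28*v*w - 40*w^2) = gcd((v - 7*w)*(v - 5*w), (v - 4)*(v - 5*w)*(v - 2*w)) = v - 5*w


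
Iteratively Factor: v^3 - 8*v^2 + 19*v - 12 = (v - 1)*(v^2 - 7*v + 12) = (v - 3)*(v - 1)*(v - 4)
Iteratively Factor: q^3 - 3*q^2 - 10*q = (q)*(q^2 - 3*q - 10) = q*(q - 5)*(q + 2)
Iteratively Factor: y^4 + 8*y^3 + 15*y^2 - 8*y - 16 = (y + 4)*(y^3 + 4*y^2 - y - 4) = (y + 1)*(y + 4)*(y^2 + 3*y - 4) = (y - 1)*(y + 1)*(y + 4)*(y + 4)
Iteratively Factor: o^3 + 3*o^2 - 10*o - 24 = (o - 3)*(o^2 + 6*o + 8) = (o - 3)*(o + 2)*(o + 4)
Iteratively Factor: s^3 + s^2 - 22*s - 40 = (s + 4)*(s^2 - 3*s - 10) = (s - 5)*(s + 4)*(s + 2)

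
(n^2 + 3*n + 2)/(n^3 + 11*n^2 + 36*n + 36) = (n + 1)/(n^2 + 9*n + 18)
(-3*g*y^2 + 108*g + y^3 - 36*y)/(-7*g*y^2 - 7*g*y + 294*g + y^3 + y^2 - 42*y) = (-3*g*y - 18*g + y^2 + 6*y)/(-7*g*y - 49*g + y^2 + 7*y)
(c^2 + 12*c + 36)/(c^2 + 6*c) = (c + 6)/c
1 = 1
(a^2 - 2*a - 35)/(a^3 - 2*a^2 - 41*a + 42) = (a + 5)/(a^2 + 5*a - 6)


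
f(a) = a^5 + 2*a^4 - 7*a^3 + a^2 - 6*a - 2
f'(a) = 5*a^4 + 8*a^3 - 21*a^2 + 2*a - 6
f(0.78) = -8.36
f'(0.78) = -11.57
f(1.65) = -13.57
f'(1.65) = 13.12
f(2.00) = -2.00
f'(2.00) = 58.00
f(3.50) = 514.47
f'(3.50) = 837.06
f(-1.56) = 38.97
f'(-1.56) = -60.98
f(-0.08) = -1.51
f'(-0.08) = -6.30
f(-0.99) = 12.68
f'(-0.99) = -31.52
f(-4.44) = -291.20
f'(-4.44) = 814.04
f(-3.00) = 133.00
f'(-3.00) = -12.00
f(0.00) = -2.00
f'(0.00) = -6.00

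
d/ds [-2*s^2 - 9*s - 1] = -4*s - 9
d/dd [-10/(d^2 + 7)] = 20*d/(d^2 + 7)^2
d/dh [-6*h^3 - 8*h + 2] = -18*h^2 - 8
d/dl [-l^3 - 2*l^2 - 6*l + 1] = -3*l^2 - 4*l - 6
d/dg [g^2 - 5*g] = 2*g - 5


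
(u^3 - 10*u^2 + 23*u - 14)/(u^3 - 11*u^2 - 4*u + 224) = (u^2 - 3*u + 2)/(u^2 - 4*u - 32)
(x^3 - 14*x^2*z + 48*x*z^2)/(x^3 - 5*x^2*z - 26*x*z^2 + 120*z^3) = x*(x - 8*z)/(x^2 + x*z - 20*z^2)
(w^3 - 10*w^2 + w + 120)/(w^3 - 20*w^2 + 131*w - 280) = (w + 3)/(w - 7)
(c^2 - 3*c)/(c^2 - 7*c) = (c - 3)/(c - 7)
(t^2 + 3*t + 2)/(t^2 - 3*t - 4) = (t + 2)/(t - 4)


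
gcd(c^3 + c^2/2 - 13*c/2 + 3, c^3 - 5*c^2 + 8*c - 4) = c - 2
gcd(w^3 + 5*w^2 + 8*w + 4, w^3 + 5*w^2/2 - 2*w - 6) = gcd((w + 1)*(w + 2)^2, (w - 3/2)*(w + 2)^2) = w^2 + 4*w + 4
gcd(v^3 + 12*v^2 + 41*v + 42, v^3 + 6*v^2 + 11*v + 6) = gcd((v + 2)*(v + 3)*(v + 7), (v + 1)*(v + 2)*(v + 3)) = v^2 + 5*v + 6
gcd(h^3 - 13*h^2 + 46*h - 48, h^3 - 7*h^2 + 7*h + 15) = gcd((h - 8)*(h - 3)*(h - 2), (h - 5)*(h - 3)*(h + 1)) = h - 3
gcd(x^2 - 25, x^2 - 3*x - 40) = x + 5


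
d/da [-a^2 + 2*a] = 2 - 2*a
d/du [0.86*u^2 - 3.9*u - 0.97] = 1.72*u - 3.9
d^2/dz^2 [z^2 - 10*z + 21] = 2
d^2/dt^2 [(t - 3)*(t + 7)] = 2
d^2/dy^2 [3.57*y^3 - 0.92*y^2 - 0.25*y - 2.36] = 21.42*y - 1.84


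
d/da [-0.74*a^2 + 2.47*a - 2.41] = 2.47 - 1.48*a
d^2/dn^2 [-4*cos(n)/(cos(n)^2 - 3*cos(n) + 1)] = (-4*sin(n)^2*cos(n) - 12*sin(n)^2 - 24*cos(n) + 36)*sin(n)^2/(sin(n)^2 + 3*cos(n) - 2)^3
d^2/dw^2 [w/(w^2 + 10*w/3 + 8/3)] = 6*(4*w*(3*w + 5)^2 - (9*w + 10)*(3*w^2 + 10*w + 8))/(3*w^2 + 10*w + 8)^3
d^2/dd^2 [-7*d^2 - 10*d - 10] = -14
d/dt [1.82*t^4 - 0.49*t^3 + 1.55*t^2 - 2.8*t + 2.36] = 7.28*t^3 - 1.47*t^2 + 3.1*t - 2.8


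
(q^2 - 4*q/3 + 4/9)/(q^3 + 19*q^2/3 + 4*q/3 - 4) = (q - 2/3)/(q^2 + 7*q + 6)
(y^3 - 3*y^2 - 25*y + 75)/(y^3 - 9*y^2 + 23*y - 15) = (y + 5)/(y - 1)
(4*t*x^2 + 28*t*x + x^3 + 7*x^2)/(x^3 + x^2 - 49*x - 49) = x*(4*t + x)/(x^2 - 6*x - 7)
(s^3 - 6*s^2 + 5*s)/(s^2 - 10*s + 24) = s*(s^2 - 6*s + 5)/(s^2 - 10*s + 24)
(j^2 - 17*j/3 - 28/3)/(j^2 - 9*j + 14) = (j + 4/3)/(j - 2)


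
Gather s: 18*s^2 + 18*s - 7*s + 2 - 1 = 18*s^2 + 11*s + 1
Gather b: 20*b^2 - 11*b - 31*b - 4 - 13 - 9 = 20*b^2 - 42*b - 26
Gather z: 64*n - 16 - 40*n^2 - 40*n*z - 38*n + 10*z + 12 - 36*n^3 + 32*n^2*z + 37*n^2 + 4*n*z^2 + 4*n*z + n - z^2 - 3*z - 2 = -36*n^3 - 3*n^2 + 27*n + z^2*(4*n - 1) + z*(32*n^2 - 36*n + 7) - 6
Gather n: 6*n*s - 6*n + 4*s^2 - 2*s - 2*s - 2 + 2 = n*(6*s - 6) + 4*s^2 - 4*s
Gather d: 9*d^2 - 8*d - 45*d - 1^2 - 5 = 9*d^2 - 53*d - 6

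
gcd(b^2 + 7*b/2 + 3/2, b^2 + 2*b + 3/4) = b + 1/2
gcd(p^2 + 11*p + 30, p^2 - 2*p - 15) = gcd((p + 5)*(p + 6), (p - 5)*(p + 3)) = 1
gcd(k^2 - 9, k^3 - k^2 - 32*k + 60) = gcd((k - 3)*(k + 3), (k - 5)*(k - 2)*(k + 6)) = 1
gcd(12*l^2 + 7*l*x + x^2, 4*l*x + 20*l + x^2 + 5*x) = 4*l + x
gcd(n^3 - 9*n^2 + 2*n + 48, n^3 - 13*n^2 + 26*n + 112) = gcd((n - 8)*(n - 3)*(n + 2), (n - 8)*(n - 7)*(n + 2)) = n^2 - 6*n - 16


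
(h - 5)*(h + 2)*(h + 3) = h^3 - 19*h - 30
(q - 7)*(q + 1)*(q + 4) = q^3 - 2*q^2 - 31*q - 28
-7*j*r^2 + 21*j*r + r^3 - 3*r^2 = r*(-7*j + r)*(r - 3)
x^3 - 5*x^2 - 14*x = x*(x - 7)*(x + 2)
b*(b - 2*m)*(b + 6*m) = b^3 + 4*b^2*m - 12*b*m^2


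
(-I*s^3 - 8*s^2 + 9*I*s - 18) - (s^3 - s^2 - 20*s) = -s^3 - I*s^3 - 7*s^2 + 20*s + 9*I*s - 18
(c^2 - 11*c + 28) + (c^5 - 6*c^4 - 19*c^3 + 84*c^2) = c^5 - 6*c^4 - 19*c^3 + 85*c^2 - 11*c + 28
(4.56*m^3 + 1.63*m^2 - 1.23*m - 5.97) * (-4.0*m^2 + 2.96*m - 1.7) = -18.24*m^5 + 6.9776*m^4 + 1.9928*m^3 + 17.4682*m^2 - 15.5802*m + 10.149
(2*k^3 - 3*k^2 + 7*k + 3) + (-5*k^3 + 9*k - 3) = -3*k^3 - 3*k^2 + 16*k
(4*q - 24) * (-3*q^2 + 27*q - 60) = -12*q^3 + 180*q^2 - 888*q + 1440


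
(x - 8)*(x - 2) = x^2 - 10*x + 16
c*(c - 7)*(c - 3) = c^3 - 10*c^2 + 21*c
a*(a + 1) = a^2 + a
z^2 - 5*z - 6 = (z - 6)*(z + 1)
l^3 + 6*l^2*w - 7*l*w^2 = l*(l - w)*(l + 7*w)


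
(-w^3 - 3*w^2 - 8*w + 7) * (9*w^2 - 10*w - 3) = -9*w^5 - 17*w^4 - 39*w^3 + 152*w^2 - 46*w - 21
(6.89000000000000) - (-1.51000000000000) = 8.40000000000000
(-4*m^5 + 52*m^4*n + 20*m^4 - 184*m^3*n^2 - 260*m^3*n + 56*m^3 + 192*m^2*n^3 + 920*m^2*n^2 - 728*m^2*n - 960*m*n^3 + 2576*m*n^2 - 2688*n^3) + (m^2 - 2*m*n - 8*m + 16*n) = -4*m^5 + 52*m^4*n + 20*m^4 - 184*m^3*n^2 - 260*m^3*n + 56*m^3 + 192*m^2*n^3 + 920*m^2*n^2 - 728*m^2*n + m^2 - 960*m*n^3 + 2576*m*n^2 - 2*m*n - 8*m - 2688*n^3 + 16*n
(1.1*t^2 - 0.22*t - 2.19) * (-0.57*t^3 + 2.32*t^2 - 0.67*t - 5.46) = -0.627*t^5 + 2.6774*t^4 + 0.000899999999999901*t^3 - 10.9394*t^2 + 2.6685*t + 11.9574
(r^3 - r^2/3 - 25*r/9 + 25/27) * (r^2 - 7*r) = r^5 - 22*r^4/3 - 4*r^3/9 + 550*r^2/27 - 175*r/27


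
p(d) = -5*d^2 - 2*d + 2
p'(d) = -10*d - 2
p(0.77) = -2.50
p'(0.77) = -9.70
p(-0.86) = 0.02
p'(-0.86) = 6.60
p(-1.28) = -3.63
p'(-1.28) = 10.80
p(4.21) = -95.04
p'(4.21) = -44.10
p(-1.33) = -4.18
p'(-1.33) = 11.30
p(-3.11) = -40.14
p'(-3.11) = 29.10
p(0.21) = 1.36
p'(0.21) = -4.10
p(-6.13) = -173.62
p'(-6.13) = 59.30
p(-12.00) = -694.00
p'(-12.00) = 118.00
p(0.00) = 2.00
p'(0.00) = -2.00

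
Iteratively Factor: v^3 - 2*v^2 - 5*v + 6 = (v - 1)*(v^2 - v - 6) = (v - 3)*(v - 1)*(v + 2)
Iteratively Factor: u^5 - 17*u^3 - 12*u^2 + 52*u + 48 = (u - 2)*(u^4 + 2*u^3 - 13*u^2 - 38*u - 24) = (u - 2)*(u + 2)*(u^3 - 13*u - 12) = (u - 4)*(u - 2)*(u + 2)*(u^2 + 4*u + 3) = (u - 4)*(u - 2)*(u + 1)*(u + 2)*(u + 3)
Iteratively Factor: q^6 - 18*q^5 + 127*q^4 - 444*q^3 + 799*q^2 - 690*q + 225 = (q - 1)*(q^5 - 17*q^4 + 110*q^3 - 334*q^2 + 465*q - 225) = (q - 3)*(q - 1)*(q^4 - 14*q^3 + 68*q^2 - 130*q + 75) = (q - 5)*(q - 3)*(q - 1)*(q^3 - 9*q^2 + 23*q - 15) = (q - 5)^2*(q - 3)*(q - 1)*(q^2 - 4*q + 3) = (q - 5)^2*(q - 3)^2*(q - 1)*(q - 1)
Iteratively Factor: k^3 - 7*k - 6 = (k - 3)*(k^2 + 3*k + 2) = (k - 3)*(k + 1)*(k + 2)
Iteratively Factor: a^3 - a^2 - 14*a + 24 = (a - 3)*(a^2 + 2*a - 8) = (a - 3)*(a - 2)*(a + 4)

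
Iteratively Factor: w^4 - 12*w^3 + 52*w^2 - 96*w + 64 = (w - 4)*(w^3 - 8*w^2 + 20*w - 16) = (w - 4)*(w - 2)*(w^2 - 6*w + 8) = (w - 4)^2*(w - 2)*(w - 2)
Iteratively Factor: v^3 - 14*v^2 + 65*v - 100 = (v - 4)*(v^2 - 10*v + 25) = (v - 5)*(v - 4)*(v - 5)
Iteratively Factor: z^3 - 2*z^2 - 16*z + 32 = (z - 2)*(z^2 - 16) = (z - 2)*(z + 4)*(z - 4)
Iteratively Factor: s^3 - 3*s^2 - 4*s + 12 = (s - 3)*(s^2 - 4) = (s - 3)*(s + 2)*(s - 2)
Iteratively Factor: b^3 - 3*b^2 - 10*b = (b - 5)*(b^2 + 2*b) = b*(b - 5)*(b + 2)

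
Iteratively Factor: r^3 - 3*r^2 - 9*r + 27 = (r - 3)*(r^2 - 9) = (r - 3)*(r + 3)*(r - 3)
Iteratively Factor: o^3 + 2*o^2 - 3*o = (o + 3)*(o^2 - o) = o*(o + 3)*(o - 1)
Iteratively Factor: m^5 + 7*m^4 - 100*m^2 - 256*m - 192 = (m + 2)*(m^4 + 5*m^3 - 10*m^2 - 80*m - 96) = (m - 4)*(m + 2)*(m^3 + 9*m^2 + 26*m + 24) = (m - 4)*(m + 2)^2*(m^2 + 7*m + 12) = (m - 4)*(m + 2)^2*(m + 4)*(m + 3)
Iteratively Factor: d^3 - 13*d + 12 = (d + 4)*(d^2 - 4*d + 3) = (d - 3)*(d + 4)*(d - 1)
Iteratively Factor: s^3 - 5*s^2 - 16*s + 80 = (s - 4)*(s^2 - s - 20) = (s - 4)*(s + 4)*(s - 5)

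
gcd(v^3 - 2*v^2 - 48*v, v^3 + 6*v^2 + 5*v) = v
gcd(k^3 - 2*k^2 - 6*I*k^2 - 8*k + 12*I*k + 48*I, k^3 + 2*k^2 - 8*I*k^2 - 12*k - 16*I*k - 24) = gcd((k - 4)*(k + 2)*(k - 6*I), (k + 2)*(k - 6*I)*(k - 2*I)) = k^2 + k*(2 - 6*I) - 12*I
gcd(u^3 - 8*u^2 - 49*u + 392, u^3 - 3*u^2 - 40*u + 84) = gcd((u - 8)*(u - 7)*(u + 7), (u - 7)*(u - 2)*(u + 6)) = u - 7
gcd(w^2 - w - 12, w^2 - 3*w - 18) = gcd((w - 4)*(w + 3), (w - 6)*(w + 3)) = w + 3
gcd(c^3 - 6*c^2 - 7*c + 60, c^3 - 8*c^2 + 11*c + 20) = c^2 - 9*c + 20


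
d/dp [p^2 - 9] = 2*p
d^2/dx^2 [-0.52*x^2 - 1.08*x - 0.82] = -1.04000000000000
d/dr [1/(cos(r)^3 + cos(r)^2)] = (3*cos(r) + 2)*sin(r)/((cos(r) + 1)^2*cos(r)^3)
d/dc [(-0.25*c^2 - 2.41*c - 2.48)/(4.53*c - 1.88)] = (-1.1325*c^2 + 0.94*c + 15.7652)/(20.5209*c^2 - 17.0328*c + 3.5344)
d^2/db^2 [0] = 0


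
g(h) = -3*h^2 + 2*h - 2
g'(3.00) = -16.00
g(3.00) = -23.00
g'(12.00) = -70.00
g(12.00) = -410.00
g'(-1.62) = 11.72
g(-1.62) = -13.11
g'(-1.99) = 13.94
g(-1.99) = -17.86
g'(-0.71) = 6.26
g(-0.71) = -4.93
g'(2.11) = -10.66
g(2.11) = -11.14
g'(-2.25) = 15.50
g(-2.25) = -21.69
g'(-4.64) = 29.84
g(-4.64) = -75.87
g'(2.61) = -13.66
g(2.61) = -17.22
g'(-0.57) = 5.42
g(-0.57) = -4.11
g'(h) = 2 - 6*h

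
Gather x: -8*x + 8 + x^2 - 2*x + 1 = x^2 - 10*x + 9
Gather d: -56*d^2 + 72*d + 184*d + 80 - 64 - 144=-56*d^2 + 256*d - 128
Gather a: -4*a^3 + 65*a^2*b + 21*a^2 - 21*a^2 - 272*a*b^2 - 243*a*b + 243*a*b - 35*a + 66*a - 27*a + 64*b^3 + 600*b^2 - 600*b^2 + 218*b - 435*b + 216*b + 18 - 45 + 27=-4*a^3 + 65*a^2*b + a*(4 - 272*b^2) + 64*b^3 - b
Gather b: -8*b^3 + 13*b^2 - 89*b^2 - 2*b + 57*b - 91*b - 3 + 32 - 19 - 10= -8*b^3 - 76*b^2 - 36*b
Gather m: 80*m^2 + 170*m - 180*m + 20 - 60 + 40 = 80*m^2 - 10*m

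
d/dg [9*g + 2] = 9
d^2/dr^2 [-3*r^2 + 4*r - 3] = -6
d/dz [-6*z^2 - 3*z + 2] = -12*z - 3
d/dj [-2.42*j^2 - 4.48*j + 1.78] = -4.84*j - 4.48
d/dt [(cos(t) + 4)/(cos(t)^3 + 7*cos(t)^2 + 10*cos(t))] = (115*cos(t) + 19*cos(2*t) + cos(3*t) + 99)*sin(t)/(2*(cos(t) + 2)^2*(cos(t) + 5)^2*cos(t)^2)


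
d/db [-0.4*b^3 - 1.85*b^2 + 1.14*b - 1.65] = -1.2*b^2 - 3.7*b + 1.14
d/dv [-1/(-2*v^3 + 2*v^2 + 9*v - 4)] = (-6*v^2 + 4*v + 9)/(2*v^3 - 2*v^2 - 9*v + 4)^2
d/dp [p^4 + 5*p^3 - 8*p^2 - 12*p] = 4*p^3 + 15*p^2 - 16*p - 12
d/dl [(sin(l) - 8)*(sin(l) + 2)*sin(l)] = (3*sin(l)^2 - 12*sin(l) - 16)*cos(l)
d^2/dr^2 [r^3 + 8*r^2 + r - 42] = 6*r + 16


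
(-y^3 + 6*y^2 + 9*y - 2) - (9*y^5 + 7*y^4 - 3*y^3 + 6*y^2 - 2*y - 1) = -9*y^5 - 7*y^4 + 2*y^3 + 11*y - 1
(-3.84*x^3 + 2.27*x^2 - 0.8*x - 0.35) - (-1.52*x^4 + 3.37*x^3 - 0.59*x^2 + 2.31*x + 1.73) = 1.52*x^4 - 7.21*x^3 + 2.86*x^2 - 3.11*x - 2.08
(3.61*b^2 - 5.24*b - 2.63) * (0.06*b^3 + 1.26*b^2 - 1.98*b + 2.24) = 0.2166*b^5 + 4.2342*b^4 - 13.908*b^3 + 15.1478*b^2 - 6.5302*b - 5.8912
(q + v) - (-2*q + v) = 3*q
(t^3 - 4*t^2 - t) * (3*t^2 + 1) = 3*t^5 - 12*t^4 - 2*t^3 - 4*t^2 - t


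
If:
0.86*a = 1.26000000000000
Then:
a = 1.47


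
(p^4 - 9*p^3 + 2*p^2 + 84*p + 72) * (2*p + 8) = 2*p^5 - 10*p^4 - 68*p^3 + 184*p^2 + 816*p + 576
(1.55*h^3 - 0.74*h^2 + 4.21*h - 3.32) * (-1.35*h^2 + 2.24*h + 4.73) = -2.0925*h^5 + 4.471*h^4 - 0.00959999999999983*h^3 + 10.4122*h^2 + 12.4765*h - 15.7036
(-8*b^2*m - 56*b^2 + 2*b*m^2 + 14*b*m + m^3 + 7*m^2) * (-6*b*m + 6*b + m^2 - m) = 48*b^3*m^2 + 288*b^3*m - 336*b^3 - 20*b^2*m^3 - 120*b^2*m^2 + 140*b^2*m - 4*b*m^4 - 24*b*m^3 + 28*b*m^2 + m^5 + 6*m^4 - 7*m^3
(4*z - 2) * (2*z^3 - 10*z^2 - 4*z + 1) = 8*z^4 - 44*z^3 + 4*z^2 + 12*z - 2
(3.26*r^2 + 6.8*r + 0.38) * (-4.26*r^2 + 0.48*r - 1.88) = -13.8876*r^4 - 27.4032*r^3 - 4.4836*r^2 - 12.6016*r - 0.7144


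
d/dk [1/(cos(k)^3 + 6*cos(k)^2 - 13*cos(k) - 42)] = (3*cos(k)^2 + 12*cos(k) - 13)*sin(k)/(cos(k)^3 + 6*cos(k)^2 - 13*cos(k) - 42)^2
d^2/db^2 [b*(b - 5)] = 2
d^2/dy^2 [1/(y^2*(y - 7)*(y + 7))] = 2*(10*y^4 - 441*y^2 + 7203)/(y^4*(y^6 - 147*y^4 + 7203*y^2 - 117649))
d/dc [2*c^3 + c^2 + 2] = 2*c*(3*c + 1)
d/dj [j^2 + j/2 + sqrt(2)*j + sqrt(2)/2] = 2*j + 1/2 + sqrt(2)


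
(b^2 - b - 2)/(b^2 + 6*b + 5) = (b - 2)/(b + 5)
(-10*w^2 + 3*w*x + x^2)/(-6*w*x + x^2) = (10*w^2 - 3*w*x - x^2)/(x*(6*w - x))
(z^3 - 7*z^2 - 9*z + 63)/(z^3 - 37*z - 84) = (z - 3)/(z + 4)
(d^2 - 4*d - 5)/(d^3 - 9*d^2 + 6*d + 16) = (d - 5)/(d^2 - 10*d + 16)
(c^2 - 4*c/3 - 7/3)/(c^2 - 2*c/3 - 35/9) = 3*(c + 1)/(3*c + 5)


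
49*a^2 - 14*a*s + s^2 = (-7*a + s)^2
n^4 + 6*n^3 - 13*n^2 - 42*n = n*(n - 3)*(n + 2)*(n + 7)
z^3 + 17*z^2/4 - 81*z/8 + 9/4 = (z - 3/2)*(z - 1/4)*(z + 6)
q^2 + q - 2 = (q - 1)*(q + 2)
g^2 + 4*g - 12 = (g - 2)*(g + 6)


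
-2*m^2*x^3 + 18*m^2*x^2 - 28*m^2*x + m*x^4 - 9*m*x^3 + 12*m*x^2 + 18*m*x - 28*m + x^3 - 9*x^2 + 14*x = (-2*m + x)*(x - 7)*(x - 2)*(m*x + 1)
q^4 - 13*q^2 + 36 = (q - 3)*(q - 2)*(q + 2)*(q + 3)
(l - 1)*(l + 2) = l^2 + l - 2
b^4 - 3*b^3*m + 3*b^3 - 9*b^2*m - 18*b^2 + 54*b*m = b*(b - 3)*(b + 6)*(b - 3*m)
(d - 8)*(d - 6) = d^2 - 14*d + 48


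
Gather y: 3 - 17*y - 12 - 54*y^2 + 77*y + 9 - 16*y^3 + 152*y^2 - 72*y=-16*y^3 + 98*y^2 - 12*y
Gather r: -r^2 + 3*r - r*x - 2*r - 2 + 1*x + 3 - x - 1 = -r^2 + r*(1 - x)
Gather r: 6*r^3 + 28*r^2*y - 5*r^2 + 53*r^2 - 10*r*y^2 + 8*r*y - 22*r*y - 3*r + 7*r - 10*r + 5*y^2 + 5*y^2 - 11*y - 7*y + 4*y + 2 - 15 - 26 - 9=6*r^3 + r^2*(28*y + 48) + r*(-10*y^2 - 14*y - 6) + 10*y^2 - 14*y - 48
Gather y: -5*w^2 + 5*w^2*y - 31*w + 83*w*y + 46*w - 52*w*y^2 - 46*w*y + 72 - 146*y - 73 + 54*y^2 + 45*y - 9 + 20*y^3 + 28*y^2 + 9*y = -5*w^2 + 15*w + 20*y^3 + y^2*(82 - 52*w) + y*(5*w^2 + 37*w - 92) - 10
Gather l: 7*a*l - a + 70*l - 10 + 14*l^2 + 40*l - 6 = -a + 14*l^2 + l*(7*a + 110) - 16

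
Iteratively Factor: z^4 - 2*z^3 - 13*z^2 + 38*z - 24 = (z - 3)*(z^3 + z^2 - 10*z + 8) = (z - 3)*(z - 1)*(z^2 + 2*z - 8) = (z - 3)*(z - 1)*(z + 4)*(z - 2)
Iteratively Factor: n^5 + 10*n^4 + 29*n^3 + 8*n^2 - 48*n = (n - 1)*(n^4 + 11*n^3 + 40*n^2 + 48*n) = (n - 1)*(n + 4)*(n^3 + 7*n^2 + 12*n) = (n - 1)*(n + 4)^2*(n^2 + 3*n) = n*(n - 1)*(n + 4)^2*(n + 3)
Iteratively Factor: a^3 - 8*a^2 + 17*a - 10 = (a - 5)*(a^2 - 3*a + 2) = (a - 5)*(a - 2)*(a - 1)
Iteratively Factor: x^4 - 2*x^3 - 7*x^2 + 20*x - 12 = (x - 1)*(x^3 - x^2 - 8*x + 12) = (x - 2)*(x - 1)*(x^2 + x - 6) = (x - 2)^2*(x - 1)*(x + 3)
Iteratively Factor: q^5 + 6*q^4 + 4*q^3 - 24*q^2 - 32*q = (q + 2)*(q^4 + 4*q^3 - 4*q^2 - 16*q) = (q - 2)*(q + 2)*(q^3 + 6*q^2 + 8*q) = q*(q - 2)*(q + 2)*(q^2 + 6*q + 8) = q*(q - 2)*(q + 2)*(q + 4)*(q + 2)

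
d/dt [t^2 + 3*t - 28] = 2*t + 3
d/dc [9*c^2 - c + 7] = 18*c - 1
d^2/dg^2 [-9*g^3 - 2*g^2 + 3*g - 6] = -54*g - 4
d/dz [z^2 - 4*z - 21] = 2*z - 4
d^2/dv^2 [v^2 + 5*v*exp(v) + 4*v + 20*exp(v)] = 5*v*exp(v) + 30*exp(v) + 2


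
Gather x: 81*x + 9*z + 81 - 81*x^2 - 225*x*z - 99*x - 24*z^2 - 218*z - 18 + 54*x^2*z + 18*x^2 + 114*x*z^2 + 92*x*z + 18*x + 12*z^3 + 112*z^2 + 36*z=x^2*(54*z - 63) + x*(114*z^2 - 133*z) + 12*z^3 + 88*z^2 - 173*z + 63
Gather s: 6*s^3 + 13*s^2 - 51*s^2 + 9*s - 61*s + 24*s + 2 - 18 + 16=6*s^3 - 38*s^2 - 28*s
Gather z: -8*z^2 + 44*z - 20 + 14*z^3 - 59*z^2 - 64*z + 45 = 14*z^3 - 67*z^2 - 20*z + 25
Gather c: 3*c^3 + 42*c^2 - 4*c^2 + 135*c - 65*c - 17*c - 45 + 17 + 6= 3*c^3 + 38*c^2 + 53*c - 22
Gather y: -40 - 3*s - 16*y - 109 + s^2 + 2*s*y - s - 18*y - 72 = s^2 - 4*s + y*(2*s - 34) - 221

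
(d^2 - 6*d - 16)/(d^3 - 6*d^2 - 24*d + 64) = (d + 2)/(d^2 + 2*d - 8)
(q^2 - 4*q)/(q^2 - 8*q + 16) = q/(q - 4)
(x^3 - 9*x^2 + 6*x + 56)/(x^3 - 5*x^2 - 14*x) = (x - 4)/x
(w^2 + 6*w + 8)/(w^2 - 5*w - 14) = (w + 4)/(w - 7)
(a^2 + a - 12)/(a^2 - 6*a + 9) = (a + 4)/(a - 3)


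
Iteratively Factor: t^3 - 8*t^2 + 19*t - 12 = (t - 1)*(t^2 - 7*t + 12) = (t - 3)*(t - 1)*(t - 4)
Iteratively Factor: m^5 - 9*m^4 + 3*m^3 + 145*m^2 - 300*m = (m - 5)*(m^4 - 4*m^3 - 17*m^2 + 60*m) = m*(m - 5)*(m^3 - 4*m^2 - 17*m + 60) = m*(m - 5)^2*(m^2 + m - 12) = m*(m - 5)^2*(m - 3)*(m + 4)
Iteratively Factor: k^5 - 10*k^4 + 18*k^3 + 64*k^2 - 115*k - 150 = (k - 5)*(k^4 - 5*k^3 - 7*k^2 + 29*k + 30) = (k - 5)*(k + 1)*(k^3 - 6*k^2 - k + 30) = (k - 5)*(k - 3)*(k + 1)*(k^2 - 3*k - 10) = (k - 5)*(k - 3)*(k + 1)*(k + 2)*(k - 5)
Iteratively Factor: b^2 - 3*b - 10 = (b - 5)*(b + 2)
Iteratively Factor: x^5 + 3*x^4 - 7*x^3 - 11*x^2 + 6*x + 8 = (x - 1)*(x^4 + 4*x^3 - 3*x^2 - 14*x - 8) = (x - 1)*(x + 1)*(x^3 + 3*x^2 - 6*x - 8) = (x - 1)*(x + 1)*(x + 4)*(x^2 - x - 2) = (x - 1)*(x + 1)^2*(x + 4)*(x - 2)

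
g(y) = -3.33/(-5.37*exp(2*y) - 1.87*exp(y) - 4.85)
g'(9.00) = 0.00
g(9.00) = 0.00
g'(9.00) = 0.00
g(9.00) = 0.00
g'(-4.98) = -0.00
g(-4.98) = 0.68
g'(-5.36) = -0.00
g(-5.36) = 0.69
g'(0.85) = -0.14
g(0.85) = 0.09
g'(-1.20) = -0.15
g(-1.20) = 0.56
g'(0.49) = -0.21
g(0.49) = 0.15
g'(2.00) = -0.02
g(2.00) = 0.01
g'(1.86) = -0.03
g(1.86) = 0.01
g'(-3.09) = -0.01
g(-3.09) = 0.67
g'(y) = -3.33*(10.74*exp(2*y) + 1.87*exp(y))/(-5.37*exp(2*y) - 1.87*exp(y) - 4.85)^2 = (-35.7642*exp(y) - 6.2271)*exp(y)/(5.37*exp(2*y) + 1.87*exp(y) + 4.85)^2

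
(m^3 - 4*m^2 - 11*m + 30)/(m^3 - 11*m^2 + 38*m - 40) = (m + 3)/(m - 4)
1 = 1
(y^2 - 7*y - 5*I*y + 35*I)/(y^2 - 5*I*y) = (y - 7)/y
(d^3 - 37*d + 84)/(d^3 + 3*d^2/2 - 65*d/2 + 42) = 2*(d - 3)/(2*d - 3)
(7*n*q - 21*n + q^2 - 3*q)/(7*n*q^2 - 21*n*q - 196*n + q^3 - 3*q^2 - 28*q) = (q - 3)/(q^2 - 3*q - 28)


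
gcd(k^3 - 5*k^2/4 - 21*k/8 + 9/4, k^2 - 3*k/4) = k - 3/4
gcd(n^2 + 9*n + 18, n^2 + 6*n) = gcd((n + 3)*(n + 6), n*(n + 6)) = n + 6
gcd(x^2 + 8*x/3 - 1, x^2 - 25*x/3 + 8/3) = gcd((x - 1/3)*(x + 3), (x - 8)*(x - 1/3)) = x - 1/3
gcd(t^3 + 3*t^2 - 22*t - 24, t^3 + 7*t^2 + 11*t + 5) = t + 1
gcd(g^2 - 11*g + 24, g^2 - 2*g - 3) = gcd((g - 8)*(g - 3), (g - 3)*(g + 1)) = g - 3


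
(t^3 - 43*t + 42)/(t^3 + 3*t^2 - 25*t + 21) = (t - 6)/(t - 3)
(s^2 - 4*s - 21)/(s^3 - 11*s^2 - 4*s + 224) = (s + 3)/(s^2 - 4*s - 32)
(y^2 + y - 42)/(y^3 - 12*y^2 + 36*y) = (y + 7)/(y*(y - 6))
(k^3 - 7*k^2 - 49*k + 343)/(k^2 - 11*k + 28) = (k^2 - 49)/(k - 4)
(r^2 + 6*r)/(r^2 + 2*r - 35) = r*(r + 6)/(r^2 + 2*r - 35)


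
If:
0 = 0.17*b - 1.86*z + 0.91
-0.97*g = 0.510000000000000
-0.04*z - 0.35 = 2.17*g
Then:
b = 210.99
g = -0.53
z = 19.77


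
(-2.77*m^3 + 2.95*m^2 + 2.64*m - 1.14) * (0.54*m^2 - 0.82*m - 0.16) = -1.4958*m^5 + 3.8644*m^4 - 0.5502*m^3 - 3.2524*m^2 + 0.5124*m + 0.1824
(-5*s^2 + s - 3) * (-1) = 5*s^2 - s + 3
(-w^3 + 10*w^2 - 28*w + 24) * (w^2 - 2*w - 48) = -w^5 + 12*w^4 - 400*w^2 + 1296*w - 1152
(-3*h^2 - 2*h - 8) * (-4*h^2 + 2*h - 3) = 12*h^4 + 2*h^3 + 37*h^2 - 10*h + 24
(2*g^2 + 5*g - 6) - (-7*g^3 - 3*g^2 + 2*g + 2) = 7*g^3 + 5*g^2 + 3*g - 8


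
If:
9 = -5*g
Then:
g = -9/5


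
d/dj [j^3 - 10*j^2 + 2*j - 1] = 3*j^2 - 20*j + 2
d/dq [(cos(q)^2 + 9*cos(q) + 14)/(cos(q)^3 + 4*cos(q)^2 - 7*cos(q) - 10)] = (cos(q)^4 + 18*cos(q)^3 + 85*cos(q)^2 + 132*cos(q) - 8)*sin(q)/((cos(q) - 2)^2*(cos(q) + 1)^2*(cos(q) + 5)^2)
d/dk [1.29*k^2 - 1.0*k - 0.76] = 2.58*k - 1.0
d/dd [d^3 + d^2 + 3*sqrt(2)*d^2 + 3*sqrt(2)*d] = 3*d^2 + 2*d + 6*sqrt(2)*d + 3*sqrt(2)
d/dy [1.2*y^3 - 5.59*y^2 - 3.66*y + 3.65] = 3.6*y^2 - 11.18*y - 3.66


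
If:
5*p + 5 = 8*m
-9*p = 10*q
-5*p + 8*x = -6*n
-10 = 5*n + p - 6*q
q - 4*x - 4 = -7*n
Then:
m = -65/216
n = -14/135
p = -40/27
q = 4/3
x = -229/270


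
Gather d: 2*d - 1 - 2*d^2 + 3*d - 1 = -2*d^2 + 5*d - 2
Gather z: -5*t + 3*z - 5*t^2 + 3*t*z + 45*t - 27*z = -5*t^2 + 40*t + z*(3*t - 24)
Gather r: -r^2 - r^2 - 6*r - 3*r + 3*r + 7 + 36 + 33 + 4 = -2*r^2 - 6*r + 80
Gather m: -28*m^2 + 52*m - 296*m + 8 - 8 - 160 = -28*m^2 - 244*m - 160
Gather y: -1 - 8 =-9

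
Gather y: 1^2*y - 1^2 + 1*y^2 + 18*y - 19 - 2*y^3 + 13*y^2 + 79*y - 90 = -2*y^3 + 14*y^2 + 98*y - 110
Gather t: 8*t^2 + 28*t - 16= 8*t^2 + 28*t - 16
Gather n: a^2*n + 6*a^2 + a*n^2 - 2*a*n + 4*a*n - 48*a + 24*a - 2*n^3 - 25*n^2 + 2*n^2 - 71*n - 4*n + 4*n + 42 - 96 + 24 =6*a^2 - 24*a - 2*n^3 + n^2*(a - 23) + n*(a^2 + 2*a - 71) - 30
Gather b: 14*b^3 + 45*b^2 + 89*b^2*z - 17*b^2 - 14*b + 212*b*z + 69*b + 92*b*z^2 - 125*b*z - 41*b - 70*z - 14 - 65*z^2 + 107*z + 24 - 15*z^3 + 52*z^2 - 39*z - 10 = 14*b^3 + b^2*(89*z + 28) + b*(92*z^2 + 87*z + 14) - 15*z^3 - 13*z^2 - 2*z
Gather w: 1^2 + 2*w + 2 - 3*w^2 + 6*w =-3*w^2 + 8*w + 3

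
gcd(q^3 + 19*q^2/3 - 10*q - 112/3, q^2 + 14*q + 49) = q + 7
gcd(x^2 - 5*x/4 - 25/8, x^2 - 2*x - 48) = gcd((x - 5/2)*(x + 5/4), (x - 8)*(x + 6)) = 1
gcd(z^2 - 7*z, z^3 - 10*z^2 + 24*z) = z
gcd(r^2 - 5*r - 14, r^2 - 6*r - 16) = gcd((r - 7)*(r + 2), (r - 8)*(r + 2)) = r + 2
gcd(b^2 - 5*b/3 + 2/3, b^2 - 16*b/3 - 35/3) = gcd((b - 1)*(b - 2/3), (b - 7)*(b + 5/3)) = 1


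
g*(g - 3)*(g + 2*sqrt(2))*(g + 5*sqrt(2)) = g^4 - 3*g^3 + 7*sqrt(2)*g^3 - 21*sqrt(2)*g^2 + 20*g^2 - 60*g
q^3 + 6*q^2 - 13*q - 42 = (q - 3)*(q + 2)*(q + 7)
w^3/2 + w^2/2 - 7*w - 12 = (w/2 + 1)*(w - 4)*(w + 3)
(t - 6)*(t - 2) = t^2 - 8*t + 12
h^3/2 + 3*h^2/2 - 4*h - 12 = (h/2 + sqrt(2))*(h + 3)*(h - 2*sqrt(2))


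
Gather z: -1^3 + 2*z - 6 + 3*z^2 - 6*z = 3*z^2 - 4*z - 7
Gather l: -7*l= -7*l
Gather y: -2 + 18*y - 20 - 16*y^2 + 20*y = -16*y^2 + 38*y - 22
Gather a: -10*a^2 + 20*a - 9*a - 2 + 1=-10*a^2 + 11*a - 1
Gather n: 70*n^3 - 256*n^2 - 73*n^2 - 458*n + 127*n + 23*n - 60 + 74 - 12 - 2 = 70*n^3 - 329*n^2 - 308*n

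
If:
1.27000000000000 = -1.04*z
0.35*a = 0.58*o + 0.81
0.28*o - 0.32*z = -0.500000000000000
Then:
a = -2.96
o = -3.18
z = -1.22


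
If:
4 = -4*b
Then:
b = -1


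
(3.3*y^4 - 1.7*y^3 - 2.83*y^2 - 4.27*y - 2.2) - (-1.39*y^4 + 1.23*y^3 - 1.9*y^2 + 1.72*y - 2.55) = 4.69*y^4 - 2.93*y^3 - 0.93*y^2 - 5.99*y + 0.35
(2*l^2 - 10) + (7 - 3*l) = 2*l^2 - 3*l - 3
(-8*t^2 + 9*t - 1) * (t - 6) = -8*t^3 + 57*t^2 - 55*t + 6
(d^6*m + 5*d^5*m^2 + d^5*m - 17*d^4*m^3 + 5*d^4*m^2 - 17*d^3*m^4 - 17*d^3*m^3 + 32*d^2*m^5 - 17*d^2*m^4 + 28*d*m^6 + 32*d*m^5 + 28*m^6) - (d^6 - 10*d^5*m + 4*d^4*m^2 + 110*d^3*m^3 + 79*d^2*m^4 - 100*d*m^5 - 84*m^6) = d^6*m - d^6 + 5*d^5*m^2 + 11*d^5*m - 17*d^4*m^3 + d^4*m^2 - 17*d^3*m^4 - 127*d^3*m^3 + 32*d^2*m^5 - 96*d^2*m^4 + 28*d*m^6 + 132*d*m^5 + 112*m^6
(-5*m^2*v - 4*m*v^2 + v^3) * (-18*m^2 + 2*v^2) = 90*m^4*v + 72*m^3*v^2 - 28*m^2*v^3 - 8*m*v^4 + 2*v^5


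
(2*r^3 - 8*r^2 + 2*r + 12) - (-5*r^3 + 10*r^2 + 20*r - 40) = 7*r^3 - 18*r^2 - 18*r + 52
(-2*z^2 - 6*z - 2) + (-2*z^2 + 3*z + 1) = -4*z^2 - 3*z - 1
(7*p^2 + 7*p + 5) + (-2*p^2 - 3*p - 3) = 5*p^2 + 4*p + 2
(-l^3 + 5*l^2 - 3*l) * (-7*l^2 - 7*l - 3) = 7*l^5 - 28*l^4 - 11*l^3 + 6*l^2 + 9*l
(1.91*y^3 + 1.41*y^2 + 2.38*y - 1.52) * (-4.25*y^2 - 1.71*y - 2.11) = -8.1175*y^5 - 9.2586*y^4 - 16.5562*y^3 - 0.5849*y^2 - 2.4226*y + 3.2072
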